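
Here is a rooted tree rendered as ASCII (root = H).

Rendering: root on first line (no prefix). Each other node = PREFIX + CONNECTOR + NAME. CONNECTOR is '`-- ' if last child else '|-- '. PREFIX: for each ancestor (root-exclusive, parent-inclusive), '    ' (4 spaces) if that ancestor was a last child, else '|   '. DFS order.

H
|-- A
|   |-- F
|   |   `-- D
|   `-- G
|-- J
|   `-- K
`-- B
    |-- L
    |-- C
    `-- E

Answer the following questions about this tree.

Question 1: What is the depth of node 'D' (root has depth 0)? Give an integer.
Path from root to D: H -> A -> F -> D
Depth = number of edges = 3

Answer: 3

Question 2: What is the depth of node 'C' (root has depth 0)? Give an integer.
Answer: 2

Derivation:
Path from root to C: H -> B -> C
Depth = number of edges = 2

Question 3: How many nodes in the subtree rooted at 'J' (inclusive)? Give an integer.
Answer: 2

Derivation:
Subtree rooted at J contains: J, K
Count = 2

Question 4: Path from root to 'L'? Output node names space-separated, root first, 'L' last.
Answer: H B L

Derivation:
Walk down from root: H -> B -> L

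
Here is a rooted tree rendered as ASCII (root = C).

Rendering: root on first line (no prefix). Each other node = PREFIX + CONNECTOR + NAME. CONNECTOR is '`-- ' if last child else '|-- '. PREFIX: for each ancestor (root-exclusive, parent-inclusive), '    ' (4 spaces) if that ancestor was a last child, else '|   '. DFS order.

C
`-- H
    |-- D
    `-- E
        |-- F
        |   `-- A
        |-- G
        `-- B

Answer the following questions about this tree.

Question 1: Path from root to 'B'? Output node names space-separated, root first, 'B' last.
Answer: C H E B

Derivation:
Walk down from root: C -> H -> E -> B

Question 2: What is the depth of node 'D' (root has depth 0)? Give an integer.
Path from root to D: C -> H -> D
Depth = number of edges = 2

Answer: 2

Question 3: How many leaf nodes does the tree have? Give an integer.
Answer: 4

Derivation:
Leaves (nodes with no children): A, B, D, G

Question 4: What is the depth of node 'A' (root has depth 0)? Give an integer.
Path from root to A: C -> H -> E -> F -> A
Depth = number of edges = 4

Answer: 4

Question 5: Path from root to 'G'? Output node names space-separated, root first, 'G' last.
Walk down from root: C -> H -> E -> G

Answer: C H E G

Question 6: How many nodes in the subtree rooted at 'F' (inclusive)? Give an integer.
Answer: 2

Derivation:
Subtree rooted at F contains: A, F
Count = 2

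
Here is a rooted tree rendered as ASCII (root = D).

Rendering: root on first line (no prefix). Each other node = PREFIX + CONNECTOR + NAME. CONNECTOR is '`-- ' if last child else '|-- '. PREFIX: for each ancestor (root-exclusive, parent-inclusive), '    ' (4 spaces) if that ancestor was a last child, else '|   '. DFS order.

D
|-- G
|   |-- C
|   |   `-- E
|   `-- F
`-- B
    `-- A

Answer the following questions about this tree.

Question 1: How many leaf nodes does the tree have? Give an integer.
Leaves (nodes with no children): A, E, F

Answer: 3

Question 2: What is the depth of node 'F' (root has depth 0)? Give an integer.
Answer: 2

Derivation:
Path from root to F: D -> G -> F
Depth = number of edges = 2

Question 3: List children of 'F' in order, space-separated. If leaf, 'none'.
Answer: none

Derivation:
Node F's children (from adjacency): (leaf)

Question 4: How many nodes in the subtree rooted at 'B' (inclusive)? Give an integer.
Answer: 2

Derivation:
Subtree rooted at B contains: A, B
Count = 2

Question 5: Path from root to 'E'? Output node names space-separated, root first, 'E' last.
Walk down from root: D -> G -> C -> E

Answer: D G C E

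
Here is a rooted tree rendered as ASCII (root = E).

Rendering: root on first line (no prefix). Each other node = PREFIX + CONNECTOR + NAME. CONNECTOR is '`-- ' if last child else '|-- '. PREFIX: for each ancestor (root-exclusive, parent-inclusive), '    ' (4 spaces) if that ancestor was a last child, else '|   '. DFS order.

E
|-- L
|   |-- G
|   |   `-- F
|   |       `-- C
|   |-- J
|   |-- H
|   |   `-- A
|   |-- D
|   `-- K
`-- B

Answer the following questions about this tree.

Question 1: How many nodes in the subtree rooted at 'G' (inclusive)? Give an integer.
Subtree rooted at G contains: C, F, G
Count = 3

Answer: 3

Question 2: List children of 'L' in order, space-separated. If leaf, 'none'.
Node L's children (from adjacency): G, J, H, D, K

Answer: G J H D K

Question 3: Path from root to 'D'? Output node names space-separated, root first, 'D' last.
Walk down from root: E -> L -> D

Answer: E L D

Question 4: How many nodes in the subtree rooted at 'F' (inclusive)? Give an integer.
Answer: 2

Derivation:
Subtree rooted at F contains: C, F
Count = 2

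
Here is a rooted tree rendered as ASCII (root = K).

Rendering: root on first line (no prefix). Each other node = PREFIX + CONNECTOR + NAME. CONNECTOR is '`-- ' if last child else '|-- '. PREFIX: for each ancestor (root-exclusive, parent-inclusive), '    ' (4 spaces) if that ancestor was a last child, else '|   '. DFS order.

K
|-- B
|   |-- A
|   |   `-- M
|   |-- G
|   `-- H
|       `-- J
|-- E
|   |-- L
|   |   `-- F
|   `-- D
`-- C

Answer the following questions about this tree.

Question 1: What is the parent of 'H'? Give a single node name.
Scan adjacency: H appears as child of B

Answer: B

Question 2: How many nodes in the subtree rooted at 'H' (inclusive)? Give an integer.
Answer: 2

Derivation:
Subtree rooted at H contains: H, J
Count = 2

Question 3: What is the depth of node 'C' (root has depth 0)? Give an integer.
Path from root to C: K -> C
Depth = number of edges = 1

Answer: 1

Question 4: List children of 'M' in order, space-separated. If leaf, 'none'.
Answer: none

Derivation:
Node M's children (from adjacency): (leaf)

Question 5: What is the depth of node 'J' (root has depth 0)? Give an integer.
Answer: 3

Derivation:
Path from root to J: K -> B -> H -> J
Depth = number of edges = 3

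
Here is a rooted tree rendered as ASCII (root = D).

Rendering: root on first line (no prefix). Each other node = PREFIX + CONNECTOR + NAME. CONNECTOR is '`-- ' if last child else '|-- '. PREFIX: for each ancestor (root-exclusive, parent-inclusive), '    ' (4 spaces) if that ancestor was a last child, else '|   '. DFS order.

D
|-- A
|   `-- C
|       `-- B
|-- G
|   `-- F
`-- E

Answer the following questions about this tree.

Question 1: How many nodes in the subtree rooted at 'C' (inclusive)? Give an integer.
Answer: 2

Derivation:
Subtree rooted at C contains: B, C
Count = 2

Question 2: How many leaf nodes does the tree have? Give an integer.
Answer: 3

Derivation:
Leaves (nodes with no children): B, E, F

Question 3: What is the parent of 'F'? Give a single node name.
Scan adjacency: F appears as child of G

Answer: G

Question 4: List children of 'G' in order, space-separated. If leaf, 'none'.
Node G's children (from adjacency): F

Answer: F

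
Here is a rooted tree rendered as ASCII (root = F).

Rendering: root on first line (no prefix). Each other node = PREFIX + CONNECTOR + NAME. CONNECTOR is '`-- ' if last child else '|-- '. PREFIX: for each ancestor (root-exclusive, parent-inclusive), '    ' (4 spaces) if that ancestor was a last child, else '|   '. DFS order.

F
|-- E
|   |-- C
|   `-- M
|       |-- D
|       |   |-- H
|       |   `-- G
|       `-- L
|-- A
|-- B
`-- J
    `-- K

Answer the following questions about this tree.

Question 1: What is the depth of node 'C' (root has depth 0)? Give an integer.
Answer: 2

Derivation:
Path from root to C: F -> E -> C
Depth = number of edges = 2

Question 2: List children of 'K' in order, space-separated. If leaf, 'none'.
Answer: none

Derivation:
Node K's children (from adjacency): (leaf)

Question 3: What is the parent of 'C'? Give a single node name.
Scan adjacency: C appears as child of E

Answer: E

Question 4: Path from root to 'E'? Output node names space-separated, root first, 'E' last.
Walk down from root: F -> E

Answer: F E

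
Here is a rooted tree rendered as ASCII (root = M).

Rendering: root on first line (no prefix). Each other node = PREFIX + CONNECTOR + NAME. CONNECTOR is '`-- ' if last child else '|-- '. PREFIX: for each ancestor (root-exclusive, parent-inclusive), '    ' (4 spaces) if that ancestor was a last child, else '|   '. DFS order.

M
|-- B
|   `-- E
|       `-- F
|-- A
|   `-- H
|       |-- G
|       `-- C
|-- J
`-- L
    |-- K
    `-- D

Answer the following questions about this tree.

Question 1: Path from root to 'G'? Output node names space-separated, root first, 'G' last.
Walk down from root: M -> A -> H -> G

Answer: M A H G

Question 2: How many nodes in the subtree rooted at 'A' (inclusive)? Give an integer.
Subtree rooted at A contains: A, C, G, H
Count = 4

Answer: 4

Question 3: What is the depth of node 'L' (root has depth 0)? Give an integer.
Answer: 1

Derivation:
Path from root to L: M -> L
Depth = number of edges = 1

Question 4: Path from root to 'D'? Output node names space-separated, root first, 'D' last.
Answer: M L D

Derivation:
Walk down from root: M -> L -> D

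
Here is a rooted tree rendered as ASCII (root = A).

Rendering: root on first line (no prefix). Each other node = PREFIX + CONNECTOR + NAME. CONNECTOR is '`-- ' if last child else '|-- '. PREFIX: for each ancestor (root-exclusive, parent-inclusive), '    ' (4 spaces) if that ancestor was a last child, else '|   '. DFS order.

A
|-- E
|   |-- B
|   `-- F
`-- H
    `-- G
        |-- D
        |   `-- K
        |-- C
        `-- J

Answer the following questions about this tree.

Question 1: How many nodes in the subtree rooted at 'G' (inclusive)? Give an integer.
Subtree rooted at G contains: C, D, G, J, K
Count = 5

Answer: 5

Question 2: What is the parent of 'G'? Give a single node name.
Answer: H

Derivation:
Scan adjacency: G appears as child of H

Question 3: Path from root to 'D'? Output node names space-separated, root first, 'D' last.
Answer: A H G D

Derivation:
Walk down from root: A -> H -> G -> D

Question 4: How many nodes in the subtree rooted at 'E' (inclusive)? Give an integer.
Answer: 3

Derivation:
Subtree rooted at E contains: B, E, F
Count = 3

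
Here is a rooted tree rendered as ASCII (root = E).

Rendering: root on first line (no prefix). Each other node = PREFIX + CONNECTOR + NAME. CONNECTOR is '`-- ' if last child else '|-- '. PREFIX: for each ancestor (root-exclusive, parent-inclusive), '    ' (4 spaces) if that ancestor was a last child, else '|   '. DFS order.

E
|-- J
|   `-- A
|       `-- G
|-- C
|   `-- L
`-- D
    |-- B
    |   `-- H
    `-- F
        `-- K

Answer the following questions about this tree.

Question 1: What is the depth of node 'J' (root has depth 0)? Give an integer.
Answer: 1

Derivation:
Path from root to J: E -> J
Depth = number of edges = 1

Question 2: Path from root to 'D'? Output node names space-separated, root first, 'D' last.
Walk down from root: E -> D

Answer: E D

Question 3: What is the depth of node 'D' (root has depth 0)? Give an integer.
Path from root to D: E -> D
Depth = number of edges = 1

Answer: 1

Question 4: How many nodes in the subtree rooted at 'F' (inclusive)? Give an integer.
Subtree rooted at F contains: F, K
Count = 2

Answer: 2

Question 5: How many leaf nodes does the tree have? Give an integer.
Leaves (nodes with no children): G, H, K, L

Answer: 4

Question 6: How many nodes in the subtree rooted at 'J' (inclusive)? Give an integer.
Subtree rooted at J contains: A, G, J
Count = 3

Answer: 3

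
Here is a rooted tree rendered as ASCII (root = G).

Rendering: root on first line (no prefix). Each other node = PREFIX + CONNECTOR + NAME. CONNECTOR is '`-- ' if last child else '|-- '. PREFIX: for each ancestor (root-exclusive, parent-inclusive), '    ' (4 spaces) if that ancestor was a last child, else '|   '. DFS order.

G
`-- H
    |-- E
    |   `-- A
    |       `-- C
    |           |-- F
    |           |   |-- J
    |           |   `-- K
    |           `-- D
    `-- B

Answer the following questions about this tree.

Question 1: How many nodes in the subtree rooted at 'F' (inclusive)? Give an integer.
Answer: 3

Derivation:
Subtree rooted at F contains: F, J, K
Count = 3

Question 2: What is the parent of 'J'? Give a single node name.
Answer: F

Derivation:
Scan adjacency: J appears as child of F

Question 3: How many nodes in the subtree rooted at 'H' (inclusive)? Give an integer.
Answer: 9

Derivation:
Subtree rooted at H contains: A, B, C, D, E, F, H, J, K
Count = 9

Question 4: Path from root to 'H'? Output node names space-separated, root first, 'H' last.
Walk down from root: G -> H

Answer: G H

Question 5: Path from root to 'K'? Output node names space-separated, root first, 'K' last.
Answer: G H E A C F K

Derivation:
Walk down from root: G -> H -> E -> A -> C -> F -> K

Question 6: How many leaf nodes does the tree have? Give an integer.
Leaves (nodes with no children): B, D, J, K

Answer: 4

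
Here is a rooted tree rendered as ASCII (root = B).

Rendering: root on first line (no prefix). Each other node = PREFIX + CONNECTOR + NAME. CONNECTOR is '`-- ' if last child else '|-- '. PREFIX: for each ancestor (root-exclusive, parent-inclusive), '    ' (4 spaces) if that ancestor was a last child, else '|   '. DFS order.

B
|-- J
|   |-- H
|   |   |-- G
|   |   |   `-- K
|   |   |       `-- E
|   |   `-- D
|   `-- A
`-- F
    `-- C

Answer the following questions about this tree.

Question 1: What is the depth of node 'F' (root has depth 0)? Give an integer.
Answer: 1

Derivation:
Path from root to F: B -> F
Depth = number of edges = 1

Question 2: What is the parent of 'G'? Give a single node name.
Answer: H

Derivation:
Scan adjacency: G appears as child of H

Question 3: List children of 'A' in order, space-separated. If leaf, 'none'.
Node A's children (from adjacency): (leaf)

Answer: none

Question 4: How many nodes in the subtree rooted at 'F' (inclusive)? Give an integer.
Answer: 2

Derivation:
Subtree rooted at F contains: C, F
Count = 2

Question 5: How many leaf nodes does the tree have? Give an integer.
Answer: 4

Derivation:
Leaves (nodes with no children): A, C, D, E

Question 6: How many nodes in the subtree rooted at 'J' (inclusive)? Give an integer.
Subtree rooted at J contains: A, D, E, G, H, J, K
Count = 7

Answer: 7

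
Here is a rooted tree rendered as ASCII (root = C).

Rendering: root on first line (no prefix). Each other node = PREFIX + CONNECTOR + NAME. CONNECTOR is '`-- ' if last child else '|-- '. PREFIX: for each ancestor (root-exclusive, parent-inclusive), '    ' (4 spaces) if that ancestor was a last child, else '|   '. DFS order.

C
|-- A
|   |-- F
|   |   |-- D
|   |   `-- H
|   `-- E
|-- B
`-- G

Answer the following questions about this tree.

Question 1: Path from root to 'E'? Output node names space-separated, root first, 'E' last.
Answer: C A E

Derivation:
Walk down from root: C -> A -> E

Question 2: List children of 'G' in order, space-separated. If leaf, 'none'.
Node G's children (from adjacency): (leaf)

Answer: none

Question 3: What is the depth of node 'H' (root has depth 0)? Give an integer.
Answer: 3

Derivation:
Path from root to H: C -> A -> F -> H
Depth = number of edges = 3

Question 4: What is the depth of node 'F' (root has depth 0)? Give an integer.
Answer: 2

Derivation:
Path from root to F: C -> A -> F
Depth = number of edges = 2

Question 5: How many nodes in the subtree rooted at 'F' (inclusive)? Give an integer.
Subtree rooted at F contains: D, F, H
Count = 3

Answer: 3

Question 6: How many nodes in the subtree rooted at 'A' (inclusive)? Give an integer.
Subtree rooted at A contains: A, D, E, F, H
Count = 5

Answer: 5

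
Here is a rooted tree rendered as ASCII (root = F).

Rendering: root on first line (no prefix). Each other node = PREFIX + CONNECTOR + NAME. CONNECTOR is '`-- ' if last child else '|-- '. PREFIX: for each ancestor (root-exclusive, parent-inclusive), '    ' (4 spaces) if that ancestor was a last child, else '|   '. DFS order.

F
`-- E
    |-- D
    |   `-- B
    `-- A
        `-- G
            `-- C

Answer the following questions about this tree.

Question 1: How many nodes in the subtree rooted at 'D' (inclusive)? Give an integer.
Subtree rooted at D contains: B, D
Count = 2

Answer: 2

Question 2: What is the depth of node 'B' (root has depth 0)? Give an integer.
Path from root to B: F -> E -> D -> B
Depth = number of edges = 3

Answer: 3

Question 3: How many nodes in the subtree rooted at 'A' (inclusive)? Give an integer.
Answer: 3

Derivation:
Subtree rooted at A contains: A, C, G
Count = 3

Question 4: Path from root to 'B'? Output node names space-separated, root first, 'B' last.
Answer: F E D B

Derivation:
Walk down from root: F -> E -> D -> B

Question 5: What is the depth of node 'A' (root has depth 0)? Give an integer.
Answer: 2

Derivation:
Path from root to A: F -> E -> A
Depth = number of edges = 2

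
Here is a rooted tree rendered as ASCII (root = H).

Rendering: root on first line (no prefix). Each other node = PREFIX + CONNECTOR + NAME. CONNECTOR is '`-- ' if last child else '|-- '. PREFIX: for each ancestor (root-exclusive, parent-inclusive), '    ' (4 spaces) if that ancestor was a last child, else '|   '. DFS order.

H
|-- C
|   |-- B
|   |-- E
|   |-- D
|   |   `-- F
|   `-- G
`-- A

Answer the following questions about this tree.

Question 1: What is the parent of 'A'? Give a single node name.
Scan adjacency: A appears as child of H

Answer: H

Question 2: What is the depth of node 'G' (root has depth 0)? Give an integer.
Answer: 2

Derivation:
Path from root to G: H -> C -> G
Depth = number of edges = 2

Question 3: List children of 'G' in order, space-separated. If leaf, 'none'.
Node G's children (from adjacency): (leaf)

Answer: none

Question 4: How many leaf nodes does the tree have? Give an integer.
Answer: 5

Derivation:
Leaves (nodes with no children): A, B, E, F, G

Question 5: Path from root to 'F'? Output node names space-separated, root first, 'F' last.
Walk down from root: H -> C -> D -> F

Answer: H C D F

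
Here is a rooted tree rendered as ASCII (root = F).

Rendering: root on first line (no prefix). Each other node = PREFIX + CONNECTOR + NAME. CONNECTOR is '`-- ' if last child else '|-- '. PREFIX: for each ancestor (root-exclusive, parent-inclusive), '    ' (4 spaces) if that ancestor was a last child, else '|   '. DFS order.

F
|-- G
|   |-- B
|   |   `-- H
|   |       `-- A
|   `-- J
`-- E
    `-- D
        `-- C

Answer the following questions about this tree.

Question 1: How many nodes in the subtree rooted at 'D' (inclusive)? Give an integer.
Subtree rooted at D contains: C, D
Count = 2

Answer: 2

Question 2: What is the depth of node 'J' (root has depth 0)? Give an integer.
Path from root to J: F -> G -> J
Depth = number of edges = 2

Answer: 2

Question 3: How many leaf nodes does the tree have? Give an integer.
Leaves (nodes with no children): A, C, J

Answer: 3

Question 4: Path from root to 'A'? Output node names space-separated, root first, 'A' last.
Walk down from root: F -> G -> B -> H -> A

Answer: F G B H A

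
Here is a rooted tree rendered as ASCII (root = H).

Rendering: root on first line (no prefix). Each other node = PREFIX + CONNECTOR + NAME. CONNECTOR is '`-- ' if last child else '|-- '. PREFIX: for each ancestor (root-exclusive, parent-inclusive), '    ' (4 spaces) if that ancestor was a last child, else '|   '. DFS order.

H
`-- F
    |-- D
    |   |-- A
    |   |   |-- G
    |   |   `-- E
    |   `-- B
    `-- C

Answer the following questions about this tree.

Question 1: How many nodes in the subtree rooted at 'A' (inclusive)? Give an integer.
Subtree rooted at A contains: A, E, G
Count = 3

Answer: 3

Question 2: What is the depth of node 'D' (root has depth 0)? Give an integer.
Path from root to D: H -> F -> D
Depth = number of edges = 2

Answer: 2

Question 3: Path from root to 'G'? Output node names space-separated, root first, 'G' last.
Walk down from root: H -> F -> D -> A -> G

Answer: H F D A G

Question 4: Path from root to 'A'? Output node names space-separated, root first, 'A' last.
Walk down from root: H -> F -> D -> A

Answer: H F D A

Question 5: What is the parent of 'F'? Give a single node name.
Answer: H

Derivation:
Scan adjacency: F appears as child of H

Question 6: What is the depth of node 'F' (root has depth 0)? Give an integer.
Answer: 1

Derivation:
Path from root to F: H -> F
Depth = number of edges = 1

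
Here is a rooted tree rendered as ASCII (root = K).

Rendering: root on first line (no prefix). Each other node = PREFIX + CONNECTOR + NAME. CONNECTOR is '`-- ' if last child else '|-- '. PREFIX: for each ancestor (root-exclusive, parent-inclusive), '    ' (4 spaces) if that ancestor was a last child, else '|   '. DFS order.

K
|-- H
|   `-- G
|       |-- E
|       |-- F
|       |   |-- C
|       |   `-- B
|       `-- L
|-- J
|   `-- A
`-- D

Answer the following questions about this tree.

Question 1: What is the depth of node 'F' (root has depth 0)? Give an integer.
Answer: 3

Derivation:
Path from root to F: K -> H -> G -> F
Depth = number of edges = 3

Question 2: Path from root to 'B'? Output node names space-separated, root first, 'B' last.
Answer: K H G F B

Derivation:
Walk down from root: K -> H -> G -> F -> B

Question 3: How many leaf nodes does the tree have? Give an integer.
Leaves (nodes with no children): A, B, C, D, E, L

Answer: 6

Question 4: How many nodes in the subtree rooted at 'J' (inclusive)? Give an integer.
Subtree rooted at J contains: A, J
Count = 2

Answer: 2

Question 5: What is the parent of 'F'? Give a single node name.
Scan adjacency: F appears as child of G

Answer: G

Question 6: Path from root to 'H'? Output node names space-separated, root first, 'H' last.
Answer: K H

Derivation:
Walk down from root: K -> H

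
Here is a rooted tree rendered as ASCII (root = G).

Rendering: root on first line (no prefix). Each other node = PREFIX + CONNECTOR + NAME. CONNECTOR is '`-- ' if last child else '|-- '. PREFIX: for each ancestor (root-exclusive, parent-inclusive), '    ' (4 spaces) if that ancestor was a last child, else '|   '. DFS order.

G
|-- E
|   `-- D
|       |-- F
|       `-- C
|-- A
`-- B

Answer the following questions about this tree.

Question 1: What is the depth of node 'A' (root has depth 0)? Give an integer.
Answer: 1

Derivation:
Path from root to A: G -> A
Depth = number of edges = 1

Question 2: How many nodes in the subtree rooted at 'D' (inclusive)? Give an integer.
Answer: 3

Derivation:
Subtree rooted at D contains: C, D, F
Count = 3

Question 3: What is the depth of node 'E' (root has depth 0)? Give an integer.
Answer: 1

Derivation:
Path from root to E: G -> E
Depth = number of edges = 1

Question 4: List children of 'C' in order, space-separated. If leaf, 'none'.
Node C's children (from adjacency): (leaf)

Answer: none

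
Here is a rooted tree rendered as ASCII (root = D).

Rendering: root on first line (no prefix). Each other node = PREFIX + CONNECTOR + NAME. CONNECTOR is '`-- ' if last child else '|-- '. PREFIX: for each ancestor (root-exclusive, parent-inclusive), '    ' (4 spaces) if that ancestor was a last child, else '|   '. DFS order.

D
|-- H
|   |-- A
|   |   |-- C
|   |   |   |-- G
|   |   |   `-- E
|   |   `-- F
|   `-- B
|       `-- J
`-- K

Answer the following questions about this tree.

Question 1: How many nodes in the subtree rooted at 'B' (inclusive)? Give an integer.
Subtree rooted at B contains: B, J
Count = 2

Answer: 2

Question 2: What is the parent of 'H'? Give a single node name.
Answer: D

Derivation:
Scan adjacency: H appears as child of D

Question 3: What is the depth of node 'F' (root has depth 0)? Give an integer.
Path from root to F: D -> H -> A -> F
Depth = number of edges = 3

Answer: 3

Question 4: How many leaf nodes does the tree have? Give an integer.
Answer: 5

Derivation:
Leaves (nodes with no children): E, F, G, J, K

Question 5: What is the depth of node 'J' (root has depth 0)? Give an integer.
Path from root to J: D -> H -> B -> J
Depth = number of edges = 3

Answer: 3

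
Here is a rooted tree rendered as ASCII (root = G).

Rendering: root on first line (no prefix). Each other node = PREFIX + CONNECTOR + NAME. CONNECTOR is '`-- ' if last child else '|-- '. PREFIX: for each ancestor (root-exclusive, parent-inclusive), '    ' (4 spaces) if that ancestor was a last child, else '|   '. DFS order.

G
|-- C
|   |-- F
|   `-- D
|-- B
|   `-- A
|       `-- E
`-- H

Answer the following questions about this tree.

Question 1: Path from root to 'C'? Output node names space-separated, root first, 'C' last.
Walk down from root: G -> C

Answer: G C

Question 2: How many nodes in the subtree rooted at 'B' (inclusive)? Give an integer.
Subtree rooted at B contains: A, B, E
Count = 3

Answer: 3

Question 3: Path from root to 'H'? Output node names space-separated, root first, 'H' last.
Answer: G H

Derivation:
Walk down from root: G -> H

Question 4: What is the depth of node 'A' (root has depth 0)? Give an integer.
Answer: 2

Derivation:
Path from root to A: G -> B -> A
Depth = number of edges = 2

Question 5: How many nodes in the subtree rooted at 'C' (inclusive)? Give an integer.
Answer: 3

Derivation:
Subtree rooted at C contains: C, D, F
Count = 3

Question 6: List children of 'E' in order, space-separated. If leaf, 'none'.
Node E's children (from adjacency): (leaf)

Answer: none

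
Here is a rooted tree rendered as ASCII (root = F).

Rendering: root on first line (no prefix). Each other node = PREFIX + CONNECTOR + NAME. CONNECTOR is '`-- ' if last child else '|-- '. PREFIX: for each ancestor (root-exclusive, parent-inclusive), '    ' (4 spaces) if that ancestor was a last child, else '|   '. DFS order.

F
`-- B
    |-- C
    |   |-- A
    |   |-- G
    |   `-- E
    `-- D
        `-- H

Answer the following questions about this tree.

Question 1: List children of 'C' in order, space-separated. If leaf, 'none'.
Answer: A G E

Derivation:
Node C's children (from adjacency): A, G, E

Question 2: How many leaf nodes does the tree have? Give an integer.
Answer: 4

Derivation:
Leaves (nodes with no children): A, E, G, H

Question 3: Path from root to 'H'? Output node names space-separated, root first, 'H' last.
Answer: F B D H

Derivation:
Walk down from root: F -> B -> D -> H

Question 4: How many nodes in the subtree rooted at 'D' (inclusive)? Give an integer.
Subtree rooted at D contains: D, H
Count = 2

Answer: 2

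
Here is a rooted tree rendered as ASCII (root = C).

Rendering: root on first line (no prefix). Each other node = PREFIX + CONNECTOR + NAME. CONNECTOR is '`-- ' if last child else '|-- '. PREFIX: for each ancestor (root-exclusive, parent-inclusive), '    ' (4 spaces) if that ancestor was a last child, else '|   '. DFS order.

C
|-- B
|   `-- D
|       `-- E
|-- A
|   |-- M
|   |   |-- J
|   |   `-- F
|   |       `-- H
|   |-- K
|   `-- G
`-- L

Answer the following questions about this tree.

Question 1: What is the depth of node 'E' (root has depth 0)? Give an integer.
Answer: 3

Derivation:
Path from root to E: C -> B -> D -> E
Depth = number of edges = 3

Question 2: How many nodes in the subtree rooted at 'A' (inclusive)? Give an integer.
Answer: 7

Derivation:
Subtree rooted at A contains: A, F, G, H, J, K, M
Count = 7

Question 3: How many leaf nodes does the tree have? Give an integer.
Answer: 6

Derivation:
Leaves (nodes with no children): E, G, H, J, K, L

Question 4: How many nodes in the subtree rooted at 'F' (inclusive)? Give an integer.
Subtree rooted at F contains: F, H
Count = 2

Answer: 2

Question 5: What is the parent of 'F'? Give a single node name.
Scan adjacency: F appears as child of M

Answer: M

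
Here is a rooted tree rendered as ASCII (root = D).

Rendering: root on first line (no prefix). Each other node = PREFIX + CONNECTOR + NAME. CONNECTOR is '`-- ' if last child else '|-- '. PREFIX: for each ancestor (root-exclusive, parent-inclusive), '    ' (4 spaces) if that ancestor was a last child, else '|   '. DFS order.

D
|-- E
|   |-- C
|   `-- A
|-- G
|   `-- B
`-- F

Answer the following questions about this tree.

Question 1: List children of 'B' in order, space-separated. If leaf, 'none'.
Answer: none

Derivation:
Node B's children (from adjacency): (leaf)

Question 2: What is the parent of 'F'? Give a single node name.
Answer: D

Derivation:
Scan adjacency: F appears as child of D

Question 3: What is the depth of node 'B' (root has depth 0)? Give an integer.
Answer: 2

Derivation:
Path from root to B: D -> G -> B
Depth = number of edges = 2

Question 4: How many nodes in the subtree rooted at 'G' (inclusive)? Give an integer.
Subtree rooted at G contains: B, G
Count = 2

Answer: 2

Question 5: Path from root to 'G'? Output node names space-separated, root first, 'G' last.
Walk down from root: D -> G

Answer: D G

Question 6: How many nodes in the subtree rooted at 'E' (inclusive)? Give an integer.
Answer: 3

Derivation:
Subtree rooted at E contains: A, C, E
Count = 3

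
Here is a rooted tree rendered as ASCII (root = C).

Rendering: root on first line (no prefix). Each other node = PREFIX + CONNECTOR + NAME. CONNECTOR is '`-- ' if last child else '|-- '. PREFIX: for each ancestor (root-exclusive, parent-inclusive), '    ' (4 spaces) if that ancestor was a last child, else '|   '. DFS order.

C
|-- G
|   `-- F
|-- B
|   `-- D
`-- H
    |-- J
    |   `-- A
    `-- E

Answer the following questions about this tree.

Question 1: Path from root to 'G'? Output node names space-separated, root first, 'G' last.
Answer: C G

Derivation:
Walk down from root: C -> G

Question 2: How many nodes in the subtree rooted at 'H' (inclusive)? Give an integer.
Answer: 4

Derivation:
Subtree rooted at H contains: A, E, H, J
Count = 4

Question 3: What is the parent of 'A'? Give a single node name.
Scan adjacency: A appears as child of J

Answer: J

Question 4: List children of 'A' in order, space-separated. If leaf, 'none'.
Answer: none

Derivation:
Node A's children (from adjacency): (leaf)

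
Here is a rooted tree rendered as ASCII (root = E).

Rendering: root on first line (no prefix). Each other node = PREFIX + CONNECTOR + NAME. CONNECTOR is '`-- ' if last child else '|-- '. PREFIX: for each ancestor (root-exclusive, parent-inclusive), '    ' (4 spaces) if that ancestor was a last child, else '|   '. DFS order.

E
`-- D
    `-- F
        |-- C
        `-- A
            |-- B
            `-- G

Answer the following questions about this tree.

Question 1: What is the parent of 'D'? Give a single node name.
Answer: E

Derivation:
Scan adjacency: D appears as child of E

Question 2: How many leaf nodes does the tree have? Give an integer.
Leaves (nodes with no children): B, C, G

Answer: 3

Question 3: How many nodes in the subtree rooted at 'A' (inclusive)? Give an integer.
Subtree rooted at A contains: A, B, G
Count = 3

Answer: 3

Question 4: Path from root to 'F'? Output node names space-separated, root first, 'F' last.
Walk down from root: E -> D -> F

Answer: E D F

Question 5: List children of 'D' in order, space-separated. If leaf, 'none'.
Node D's children (from adjacency): F

Answer: F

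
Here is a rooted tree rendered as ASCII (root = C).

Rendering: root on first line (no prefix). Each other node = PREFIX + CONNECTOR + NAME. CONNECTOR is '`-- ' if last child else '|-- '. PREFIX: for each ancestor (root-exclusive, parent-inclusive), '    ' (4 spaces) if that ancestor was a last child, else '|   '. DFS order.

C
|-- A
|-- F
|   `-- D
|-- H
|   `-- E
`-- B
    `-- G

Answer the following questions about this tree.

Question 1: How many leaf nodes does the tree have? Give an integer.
Leaves (nodes with no children): A, D, E, G

Answer: 4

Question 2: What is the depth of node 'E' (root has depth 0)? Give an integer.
Path from root to E: C -> H -> E
Depth = number of edges = 2

Answer: 2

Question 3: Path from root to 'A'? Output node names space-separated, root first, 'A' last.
Answer: C A

Derivation:
Walk down from root: C -> A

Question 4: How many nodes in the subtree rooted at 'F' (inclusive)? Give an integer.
Answer: 2

Derivation:
Subtree rooted at F contains: D, F
Count = 2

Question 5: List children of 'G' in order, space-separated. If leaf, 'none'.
Node G's children (from adjacency): (leaf)

Answer: none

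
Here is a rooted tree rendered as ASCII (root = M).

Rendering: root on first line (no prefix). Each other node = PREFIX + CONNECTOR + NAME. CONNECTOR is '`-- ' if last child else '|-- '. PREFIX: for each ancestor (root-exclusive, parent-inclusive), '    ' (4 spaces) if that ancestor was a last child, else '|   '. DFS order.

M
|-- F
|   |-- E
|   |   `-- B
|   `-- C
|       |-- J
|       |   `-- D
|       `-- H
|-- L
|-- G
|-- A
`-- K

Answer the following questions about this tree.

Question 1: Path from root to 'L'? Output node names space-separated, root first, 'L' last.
Answer: M L

Derivation:
Walk down from root: M -> L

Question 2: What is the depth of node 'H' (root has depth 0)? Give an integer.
Path from root to H: M -> F -> C -> H
Depth = number of edges = 3

Answer: 3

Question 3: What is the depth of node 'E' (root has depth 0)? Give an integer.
Path from root to E: M -> F -> E
Depth = number of edges = 2

Answer: 2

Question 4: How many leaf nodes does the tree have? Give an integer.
Leaves (nodes with no children): A, B, D, G, H, K, L

Answer: 7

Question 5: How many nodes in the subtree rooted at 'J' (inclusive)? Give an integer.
Subtree rooted at J contains: D, J
Count = 2

Answer: 2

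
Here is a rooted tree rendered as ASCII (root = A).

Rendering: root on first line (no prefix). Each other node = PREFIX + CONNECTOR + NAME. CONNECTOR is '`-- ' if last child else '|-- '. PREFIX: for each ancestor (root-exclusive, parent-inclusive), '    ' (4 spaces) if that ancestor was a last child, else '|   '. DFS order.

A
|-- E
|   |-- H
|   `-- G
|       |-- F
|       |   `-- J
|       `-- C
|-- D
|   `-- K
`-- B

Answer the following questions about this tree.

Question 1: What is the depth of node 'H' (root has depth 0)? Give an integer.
Path from root to H: A -> E -> H
Depth = number of edges = 2

Answer: 2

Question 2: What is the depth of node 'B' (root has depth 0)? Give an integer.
Answer: 1

Derivation:
Path from root to B: A -> B
Depth = number of edges = 1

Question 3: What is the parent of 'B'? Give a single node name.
Answer: A

Derivation:
Scan adjacency: B appears as child of A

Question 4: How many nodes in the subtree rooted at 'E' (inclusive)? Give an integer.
Subtree rooted at E contains: C, E, F, G, H, J
Count = 6

Answer: 6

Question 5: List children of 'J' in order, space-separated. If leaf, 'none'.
Node J's children (from adjacency): (leaf)

Answer: none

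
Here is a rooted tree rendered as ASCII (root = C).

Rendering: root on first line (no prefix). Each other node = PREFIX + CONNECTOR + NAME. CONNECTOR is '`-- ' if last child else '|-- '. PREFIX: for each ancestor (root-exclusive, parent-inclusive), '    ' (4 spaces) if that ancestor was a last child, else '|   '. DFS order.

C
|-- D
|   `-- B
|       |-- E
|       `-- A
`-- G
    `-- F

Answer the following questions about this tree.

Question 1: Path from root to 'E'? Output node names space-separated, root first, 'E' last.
Walk down from root: C -> D -> B -> E

Answer: C D B E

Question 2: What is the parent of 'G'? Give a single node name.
Answer: C

Derivation:
Scan adjacency: G appears as child of C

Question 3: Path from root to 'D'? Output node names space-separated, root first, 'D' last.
Answer: C D

Derivation:
Walk down from root: C -> D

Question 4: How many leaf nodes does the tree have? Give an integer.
Answer: 3

Derivation:
Leaves (nodes with no children): A, E, F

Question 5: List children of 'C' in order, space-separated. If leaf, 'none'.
Answer: D G

Derivation:
Node C's children (from adjacency): D, G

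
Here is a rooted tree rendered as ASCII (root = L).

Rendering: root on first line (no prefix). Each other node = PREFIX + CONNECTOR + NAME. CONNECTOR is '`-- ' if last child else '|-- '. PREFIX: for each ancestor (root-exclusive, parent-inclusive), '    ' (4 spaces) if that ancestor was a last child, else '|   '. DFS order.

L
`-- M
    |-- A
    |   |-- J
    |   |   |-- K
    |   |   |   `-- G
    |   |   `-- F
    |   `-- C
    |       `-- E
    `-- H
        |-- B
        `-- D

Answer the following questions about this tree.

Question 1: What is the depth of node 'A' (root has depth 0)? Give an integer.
Answer: 2

Derivation:
Path from root to A: L -> M -> A
Depth = number of edges = 2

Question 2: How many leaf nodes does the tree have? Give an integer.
Leaves (nodes with no children): B, D, E, F, G

Answer: 5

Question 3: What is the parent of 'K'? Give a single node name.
Scan adjacency: K appears as child of J

Answer: J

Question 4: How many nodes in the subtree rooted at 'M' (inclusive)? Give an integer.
Subtree rooted at M contains: A, B, C, D, E, F, G, H, J, K, M
Count = 11

Answer: 11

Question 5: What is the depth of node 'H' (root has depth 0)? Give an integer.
Answer: 2

Derivation:
Path from root to H: L -> M -> H
Depth = number of edges = 2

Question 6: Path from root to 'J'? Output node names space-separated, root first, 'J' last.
Answer: L M A J

Derivation:
Walk down from root: L -> M -> A -> J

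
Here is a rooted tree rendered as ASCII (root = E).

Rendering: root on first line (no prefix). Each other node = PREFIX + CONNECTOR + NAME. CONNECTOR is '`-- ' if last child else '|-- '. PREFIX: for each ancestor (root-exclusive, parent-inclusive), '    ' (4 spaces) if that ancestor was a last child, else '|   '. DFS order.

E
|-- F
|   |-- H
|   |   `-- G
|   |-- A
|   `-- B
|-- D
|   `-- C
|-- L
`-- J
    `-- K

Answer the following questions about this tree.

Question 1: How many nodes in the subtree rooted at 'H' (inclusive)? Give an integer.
Answer: 2

Derivation:
Subtree rooted at H contains: G, H
Count = 2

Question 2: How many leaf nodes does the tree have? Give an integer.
Leaves (nodes with no children): A, B, C, G, K, L

Answer: 6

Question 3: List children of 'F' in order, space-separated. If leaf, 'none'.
Node F's children (from adjacency): H, A, B

Answer: H A B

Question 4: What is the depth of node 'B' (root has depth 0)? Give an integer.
Path from root to B: E -> F -> B
Depth = number of edges = 2

Answer: 2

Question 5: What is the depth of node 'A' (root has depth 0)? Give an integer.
Path from root to A: E -> F -> A
Depth = number of edges = 2

Answer: 2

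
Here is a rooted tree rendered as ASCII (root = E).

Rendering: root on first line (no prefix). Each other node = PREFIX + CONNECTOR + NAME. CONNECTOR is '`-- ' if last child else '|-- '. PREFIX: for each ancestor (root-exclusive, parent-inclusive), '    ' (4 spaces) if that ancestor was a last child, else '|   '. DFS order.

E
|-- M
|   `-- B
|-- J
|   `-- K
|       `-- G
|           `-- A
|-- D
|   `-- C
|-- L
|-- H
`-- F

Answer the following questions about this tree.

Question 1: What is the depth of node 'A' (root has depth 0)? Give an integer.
Path from root to A: E -> J -> K -> G -> A
Depth = number of edges = 4

Answer: 4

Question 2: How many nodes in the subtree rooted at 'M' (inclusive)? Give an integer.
Answer: 2

Derivation:
Subtree rooted at M contains: B, M
Count = 2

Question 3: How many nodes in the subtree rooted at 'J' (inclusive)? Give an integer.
Subtree rooted at J contains: A, G, J, K
Count = 4

Answer: 4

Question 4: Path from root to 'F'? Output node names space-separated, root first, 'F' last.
Answer: E F

Derivation:
Walk down from root: E -> F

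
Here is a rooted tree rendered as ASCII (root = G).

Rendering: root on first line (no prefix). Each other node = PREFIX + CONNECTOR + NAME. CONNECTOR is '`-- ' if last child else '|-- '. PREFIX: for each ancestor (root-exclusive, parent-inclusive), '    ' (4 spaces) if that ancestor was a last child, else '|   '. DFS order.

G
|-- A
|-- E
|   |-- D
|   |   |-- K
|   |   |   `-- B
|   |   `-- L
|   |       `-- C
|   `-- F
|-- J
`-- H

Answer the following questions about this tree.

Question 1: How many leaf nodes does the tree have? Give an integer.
Leaves (nodes with no children): A, B, C, F, H, J

Answer: 6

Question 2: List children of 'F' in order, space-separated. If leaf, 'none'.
Node F's children (from adjacency): (leaf)

Answer: none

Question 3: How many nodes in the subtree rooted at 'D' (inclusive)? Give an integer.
Answer: 5

Derivation:
Subtree rooted at D contains: B, C, D, K, L
Count = 5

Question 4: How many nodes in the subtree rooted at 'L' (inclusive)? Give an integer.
Subtree rooted at L contains: C, L
Count = 2

Answer: 2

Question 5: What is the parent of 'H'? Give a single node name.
Answer: G

Derivation:
Scan adjacency: H appears as child of G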